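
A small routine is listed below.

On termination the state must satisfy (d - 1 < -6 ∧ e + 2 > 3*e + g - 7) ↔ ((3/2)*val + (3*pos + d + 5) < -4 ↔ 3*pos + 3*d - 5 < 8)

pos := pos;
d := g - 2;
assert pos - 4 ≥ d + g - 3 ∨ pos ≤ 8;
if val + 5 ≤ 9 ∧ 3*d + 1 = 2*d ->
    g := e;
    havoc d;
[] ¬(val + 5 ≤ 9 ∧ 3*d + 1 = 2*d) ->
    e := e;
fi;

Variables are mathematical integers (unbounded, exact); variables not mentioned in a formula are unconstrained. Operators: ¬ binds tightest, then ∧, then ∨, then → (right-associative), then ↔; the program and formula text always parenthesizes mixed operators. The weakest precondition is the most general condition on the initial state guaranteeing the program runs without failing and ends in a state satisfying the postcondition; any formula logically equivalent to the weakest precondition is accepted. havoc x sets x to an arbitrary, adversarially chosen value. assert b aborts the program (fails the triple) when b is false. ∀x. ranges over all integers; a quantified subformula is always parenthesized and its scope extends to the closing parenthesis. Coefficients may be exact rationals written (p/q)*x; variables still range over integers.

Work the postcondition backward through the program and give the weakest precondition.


Working backward. After the program, the postcondition (d - 1 < -6 ∧ e + 2 > 3*e + g - 7) ↔ ((3/2)*val + (3*pos + d + 5) < -4 ↔ 3*pos + 3*d - 5 < 8) must hold; in canonical form it is (d < -5 ∧ 2*e + g < 9) ↔ (d + 3*pos + (3/2)*val < -9 ↔ 3*d + 3*pos < 13).
Then branch requires ∀d_1. ((d_1 < -5 ∧ 3*e < 9) ↔ (d_1 + 3*pos + (3/2)*val < -9 ↔ 3*d_1 + 3*pos < 13)); else branch requires (d < -5 ∧ 2*e + g < 9) ↔ (d + 3*pos + (3/2)*val < -9 ↔ 3*d + 3*pos < 13).
Before the if: ((val ≤ 4 ∧ d = -1) → (∀d_1. ((d_1 < -5 ∧ 3*e < 9) ↔ (d_1 + 3*pos + (3/2)*val < -9 ↔ 3*d_1 + 3*pos < 13)))) ∧ ((¬(val ≤ 4 ∧ d = -1)) → ((d < -5 ∧ 2*e + g < 9) ↔ (d + 3*pos + (3/2)*val < -9 ↔ 3*d + 3*pos < 13)))
Before assert pos - 4 ≥ d + g - 3 ∨ pos ≤ 8: (pos ≥ d + g + 1 ∨ pos ≤ 8) ∧ ((val ≤ 4 ∧ d = -1) → (∀d_1. ((d_1 < -5 ∧ 3*e < 9) ↔ (d_1 + 3*pos + (3/2)*val < -9 ↔ 3*d_1 + 3*pos < 13)))) ∧ ((¬(val ≤ 4 ∧ d = -1)) → ((d < -5 ∧ 2*e + g < 9) ↔ (d + 3*pos + (3/2)*val < -9 ↔ 3*d + 3*pos < 13)))
Before d := g - 2: (pos ≥ 2*g - 1 ∨ pos ≤ 8) ∧ ((val ≤ 4 ∧ g = 1) → (∀d_1. ((d_1 < -5 ∧ 3*e < 9) ↔ (d_1 + 3*pos + (3/2)*val < -9 ↔ 3*d_1 + 3*pos < 13)))) ∧ ((¬(val ≤ 4 ∧ g = 1)) → ((g < -3 ∧ 2*e + g < 9) ↔ (g + 3*pos + (3/2)*val < -7 ↔ 3*g + 3*pos < 19)))
Before pos := pos: (pos ≥ 2*g - 1 ∨ pos ≤ 8) ∧ ((val ≤ 4 ∧ g = 1) → (∀d_1. ((d_1 < -5 ∧ 3*e < 9) ↔ (d_1 + 3*pos + (3/2)*val < -9 ↔ 3*d_1 + 3*pos < 13)))) ∧ ((¬(val ≤ 4 ∧ g = 1)) → ((g < -3 ∧ 2*e + g < 9) ↔ (g + 3*pos + (3/2)*val < -7 ↔ 3*g + 3*pos < 19)))
Answer: WP = (pos ≥ 2*g - 1 ∨ pos ≤ 8) ∧ ((val ≤ 4 ∧ g = 1) → (∀d_1. ((d_1 < -5 ∧ 3*e < 9) ↔ (d_1 + 3*pos + (3/2)*val < -9 ↔ 3*d_1 + 3*pos < 13)))) ∧ ((¬(val ≤ 4 ∧ g = 1)) → ((g < -3 ∧ 2*e + g < 9) ↔ (g + 3*pos + (3/2)*val < -7 ↔ 3*g + 3*pos < 19)))


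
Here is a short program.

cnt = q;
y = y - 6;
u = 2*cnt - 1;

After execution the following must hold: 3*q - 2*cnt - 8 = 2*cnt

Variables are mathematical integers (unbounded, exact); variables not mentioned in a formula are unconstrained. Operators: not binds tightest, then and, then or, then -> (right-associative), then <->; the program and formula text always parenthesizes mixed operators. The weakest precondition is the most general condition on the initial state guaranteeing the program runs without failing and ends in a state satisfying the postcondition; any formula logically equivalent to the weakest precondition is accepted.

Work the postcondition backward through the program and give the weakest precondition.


Working backward. After the program, the postcondition 3*q - 2*cnt - 8 = 2*cnt must hold; in canonical form it is 3*q = 4*cnt + 8.
Before u := 2*cnt - 1: 3*q = 4*cnt + 8
Before y := y - 6: 3*q = 4*cnt + 8
Before cnt := q: q = -8
Answer: WP = q = -8


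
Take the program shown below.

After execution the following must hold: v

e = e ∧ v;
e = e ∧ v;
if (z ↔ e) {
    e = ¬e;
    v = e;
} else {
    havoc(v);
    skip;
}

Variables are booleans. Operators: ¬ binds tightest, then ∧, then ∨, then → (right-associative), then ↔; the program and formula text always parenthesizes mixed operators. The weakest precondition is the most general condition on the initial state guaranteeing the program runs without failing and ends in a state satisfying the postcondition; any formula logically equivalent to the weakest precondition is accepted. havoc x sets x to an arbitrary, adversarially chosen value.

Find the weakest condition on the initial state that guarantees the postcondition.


Working backward. After the program, v must hold.
Then branch requires ¬e; else branch requires false.
Before the if: ((z ↔ e) → (¬e)) ∧ (z ↔ e)
Before e := e ∧ v: ((z ↔ (e ∧ v)) → (¬(e ∧ v))) ∧ (z ↔ (e ∧ v))
Before e := e ∧ v: ((z ↔ (e ∧ v)) → (¬(e ∧ v))) ∧ (z ↔ (e ∧ v))
Answer: WP = ((z ↔ (e ∧ v)) → (¬(e ∧ v))) ∧ (z ↔ (e ∧ v))


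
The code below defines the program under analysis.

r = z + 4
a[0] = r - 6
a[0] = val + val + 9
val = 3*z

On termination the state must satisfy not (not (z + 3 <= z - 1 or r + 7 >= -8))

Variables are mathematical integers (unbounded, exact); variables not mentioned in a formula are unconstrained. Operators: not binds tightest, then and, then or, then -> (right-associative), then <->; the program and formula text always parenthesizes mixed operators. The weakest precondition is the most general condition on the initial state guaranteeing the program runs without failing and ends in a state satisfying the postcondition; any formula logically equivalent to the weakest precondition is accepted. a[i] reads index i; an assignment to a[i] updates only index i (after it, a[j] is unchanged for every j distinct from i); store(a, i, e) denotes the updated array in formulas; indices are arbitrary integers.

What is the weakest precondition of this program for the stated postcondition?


Working backward. After the program, the postcondition not (not (z + 3 <= z - 1 or r + 7 >= -8)) must hold; in canonical form it is r >= -15.
Before val := 3*z: r >= -15
Before a[0] := val + val + 9: r >= -15
Before a[0] := r - 6: r >= -15
Before r := z + 4: z >= -19
Answer: WP = z >= -19


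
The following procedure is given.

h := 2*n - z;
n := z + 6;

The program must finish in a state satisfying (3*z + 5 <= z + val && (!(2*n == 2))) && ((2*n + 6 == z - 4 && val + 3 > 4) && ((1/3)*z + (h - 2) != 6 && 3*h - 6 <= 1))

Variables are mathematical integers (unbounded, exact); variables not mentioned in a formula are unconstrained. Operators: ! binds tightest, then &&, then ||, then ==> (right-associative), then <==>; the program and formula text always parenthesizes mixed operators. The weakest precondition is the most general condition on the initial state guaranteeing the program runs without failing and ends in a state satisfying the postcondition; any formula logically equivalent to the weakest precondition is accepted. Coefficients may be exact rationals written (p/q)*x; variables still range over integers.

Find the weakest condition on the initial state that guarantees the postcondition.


Working backward. After the program, the postcondition (3*z + 5 <= z + val && (!(2*n == 2))) && ((2*n + 6 == z - 4 && val + 3 > 4) && ((1/3)*z + (h - 2) != 6 && 3*h - 6 <= 1)) must hold; in canonical form it is 2*z <= val - 5 && (!(2*n == 2)) && 2*n == z - 10 && val > 1 && h + (1/3)*z != 8 && 3*h <= 7.
Before n := z + 6: 2*z <= val - 5 && (!(2*z == -10)) && z == -22 && val > 1 && h + (1/3)*z != 8 && 3*h <= 7
Before h := 2*n - z: 2*z <= val - 5 && (!(2*z == -10)) && z == -22 && val > 1 && 2*n != (2/3)*z + 8 && 6*n <= 3*z + 7
Answer: WP = 2*z <= val - 5 && (!(2*z == -10)) && z == -22 && val > 1 && 2*n != (2/3)*z + 8 && 6*n <= 3*z + 7


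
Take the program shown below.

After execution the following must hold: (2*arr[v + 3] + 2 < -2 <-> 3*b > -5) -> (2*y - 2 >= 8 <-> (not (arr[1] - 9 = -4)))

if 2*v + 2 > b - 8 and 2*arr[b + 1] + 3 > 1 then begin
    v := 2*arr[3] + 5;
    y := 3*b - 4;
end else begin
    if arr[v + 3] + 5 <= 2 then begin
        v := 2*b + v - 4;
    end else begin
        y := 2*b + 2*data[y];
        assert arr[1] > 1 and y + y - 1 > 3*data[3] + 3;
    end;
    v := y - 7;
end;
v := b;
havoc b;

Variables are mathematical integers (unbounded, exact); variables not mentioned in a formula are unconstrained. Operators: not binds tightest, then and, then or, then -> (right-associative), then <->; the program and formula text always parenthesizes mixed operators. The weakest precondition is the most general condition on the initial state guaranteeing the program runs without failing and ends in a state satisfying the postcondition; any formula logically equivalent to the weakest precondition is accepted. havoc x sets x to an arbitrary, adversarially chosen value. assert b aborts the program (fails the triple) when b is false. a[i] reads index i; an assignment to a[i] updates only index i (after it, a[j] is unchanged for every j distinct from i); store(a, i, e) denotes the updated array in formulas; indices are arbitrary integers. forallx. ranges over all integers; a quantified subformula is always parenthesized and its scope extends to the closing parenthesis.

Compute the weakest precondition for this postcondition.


Working backward. After the program, the postcondition (2*arr[v + 3] + 2 < -2 <-> 3*b > -5) -> (2*y - 2 >= 8 <-> (not (arr[1] - 9 = -4))) must hold; in canonical form it is (2*arr[v + 3] < -4 <-> 3*b > -5) -> (2*y >= 10 <-> (not (arr[1] = 5))).
Before havoc b: forall b_1. ((2*arr[v + 3] < -4 <-> 3*b_1 > -5) -> (2*y >= 10 <-> (not (arr[1] = 5))))
Before v := b: forall b_1. ((2*arr[b + 3] < -4 <-> 3*b_1 > -5) -> (2*y >= 10 <-> (not (arr[1] = 5))))
Then branch requires forall b_1. ((2*arr[b + 3] < -4 <-> 3*b_1 > -5) -> (6*b >= 18 <-> (not (arr[1] = 5)))); else branch requires (arr[v + 3] <= -3 -> (forall b_1. ((2*arr[b + 3] < -4 <-> 3*b_1 > -5) -> (2*y >= 10 <-> (not (arr[1] = 5)))))) and ((not (arr[v + 3] <= -3)) -> (arr[1] > 1 and 4*data[y] + 4*b > 3*data[3] + 4 and (forall b_1. ((2*arr[b + 3] < -4 <-> 3*b_1 > -5) -> (4*data[y] + 4*b >= 10 <-> (not (arr[1] = 5))))))).
Before the if: ((2*v > b - 10 and 2*arr[b + 1] > -2) -> (forall b_1. ((2*arr[b + 3] < -4 <-> 3*b_1 > -5) -> (6*b >= 18 <-> (not (arr[1] = 5)))))) and ((not (2*v > b - 10 and 2*arr[b + 1] > -2)) -> ((arr[v + 3] <= -3 -> (forall b_1. ((2*arr[b + 3] < -4 <-> 3*b_1 > -5) -> (2*y >= 10 <-> (not (arr[1] = 5)))))) and ((not (arr[v + 3] <= -3)) -> (arr[1] > 1 and 4*data[y] + 4*b > 3*data[3] + 4 and (forall b_1. ((2*arr[b + 3] < -4 <-> 3*b_1 > -5) -> (4*data[y] + 4*b >= 10 <-> (not (arr[1] = 5)))))))))
Answer: WP = ((2*v > b - 10 and 2*arr[b + 1] > -2) -> (forall b_1. ((2*arr[b + 3] < -4 <-> 3*b_1 > -5) -> (6*b >= 18 <-> (not (arr[1] = 5)))))) and ((not (2*v > b - 10 and 2*arr[b + 1] > -2)) -> ((arr[v + 3] <= -3 -> (forall b_1. ((2*arr[b + 3] < -4 <-> 3*b_1 > -5) -> (2*y >= 10 <-> (not (arr[1] = 5)))))) and ((not (arr[v + 3] <= -3)) -> (arr[1] > 1 and 4*data[y] + 4*b > 3*data[3] + 4 and (forall b_1. ((2*arr[b + 3] < -4 <-> 3*b_1 > -5) -> (4*data[y] + 4*b >= 10 <-> (not (arr[1] = 5)))))))))


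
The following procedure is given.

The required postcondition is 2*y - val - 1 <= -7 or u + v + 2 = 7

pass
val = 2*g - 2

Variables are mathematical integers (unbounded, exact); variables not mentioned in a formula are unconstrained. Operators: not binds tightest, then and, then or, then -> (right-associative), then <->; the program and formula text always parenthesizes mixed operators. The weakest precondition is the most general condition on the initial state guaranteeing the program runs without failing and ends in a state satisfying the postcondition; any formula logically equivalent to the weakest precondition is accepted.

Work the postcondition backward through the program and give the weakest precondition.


Working backward. After the program, the postcondition 2*y - val - 1 <= -7 or u + v + 2 = 7 must hold; in canonical form it is 2*y <= val - 6 or u + v = 5.
Before val := 2*g - 2: 2*y <= 2*g - 8 or u + v = 5
Before skip: 2*y <= 2*g - 8 or u + v = 5
Answer: WP = 2*y <= 2*g - 8 or u + v = 5


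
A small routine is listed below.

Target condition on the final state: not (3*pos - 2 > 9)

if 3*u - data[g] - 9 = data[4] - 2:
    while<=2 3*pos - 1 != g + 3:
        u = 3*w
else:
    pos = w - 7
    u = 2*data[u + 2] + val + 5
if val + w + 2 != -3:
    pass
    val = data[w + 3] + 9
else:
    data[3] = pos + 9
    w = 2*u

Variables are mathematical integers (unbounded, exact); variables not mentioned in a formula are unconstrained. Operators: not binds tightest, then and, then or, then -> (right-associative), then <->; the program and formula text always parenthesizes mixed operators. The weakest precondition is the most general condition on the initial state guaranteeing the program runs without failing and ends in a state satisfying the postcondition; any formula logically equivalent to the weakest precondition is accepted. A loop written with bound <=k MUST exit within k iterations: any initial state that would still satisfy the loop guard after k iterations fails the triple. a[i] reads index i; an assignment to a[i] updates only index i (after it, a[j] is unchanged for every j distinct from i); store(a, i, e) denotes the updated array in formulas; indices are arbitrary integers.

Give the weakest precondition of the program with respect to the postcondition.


Working backward. After the program, the postcondition not (3*pos - 2 > 9) must hold; in canonical form it is not (3*pos > 11).
Then branch requires not (3*pos > 11); else branch requires not (3*pos > 11).
Before the if: (val + w != -5 -> (not (3*pos > 11))) and ((not (val + w != -5)) -> (not (3*pos > 11)))
Then branch requires (3*pos != g + 4 -> ((3*pos != g + 4 -> ((not (3*pos != g + 4)) and (val + w != -5 -> (not (3*pos > 11))) and ((not (val + w != -5)) -> (not (3*pos > 11))))) and ((not (3*pos != g + 4)) -> ((val + w != -5 -> (not (3*pos > 11))) and ((not (val + w != -5)) -> (not (3*pos > 11))))))) and ((not (3*pos != g + 4)) -> ((val + w != -5 -> (not (3*pos > 11))) and ((not (val + w != -5)) -> (not (3*pos > 11))))); else branch requires (val + w != -5 -> (not (3*w > 32))) and ((not (val + w != -5)) -> (not (3*w > 32))).
Before the if: (3*u = data[4] + data[g] + 7 -> ((3*pos != g + 4 -> ((3*pos != g + 4 -> ((not (3*pos != g + 4)) and (val + w != -5 -> (not (3*pos > 11))) and ((not (val + w != -5)) -> (not (3*pos > 11))))) and ((not (3*pos != g + 4)) -> ((val + w != -5 -> (not (3*pos > 11))) and ((not (val + w != -5)) -> (not (3*pos > 11))))))) and ((not (3*pos != g + 4)) -> ((val + w != -5 -> (not (3*pos > 11))) and ((not (val + w != -5)) -> (not (3*pos > 11))))))) and ((not (3*u = data[4] + data[g] + 7)) -> ((val + w != -5 -> (not (3*w > 32))) and ((not (val + w != -5)) -> (not (3*w > 32)))))
Answer: WP = (3*u = data[4] + data[g] + 7 -> ((3*pos != g + 4 -> ((3*pos != g + 4 -> ((not (3*pos != g + 4)) and (val + w != -5 -> (not (3*pos > 11))) and ((not (val + w != -5)) -> (not (3*pos > 11))))) and ((not (3*pos != g + 4)) -> ((val + w != -5 -> (not (3*pos > 11))) and ((not (val + w != -5)) -> (not (3*pos > 11))))))) and ((not (3*pos != g + 4)) -> ((val + w != -5 -> (not (3*pos > 11))) and ((not (val + w != -5)) -> (not (3*pos > 11))))))) and ((not (3*u = data[4] + data[g] + 7)) -> ((val + w != -5 -> (not (3*w > 32))) and ((not (val + w != -5)) -> (not (3*w > 32)))))


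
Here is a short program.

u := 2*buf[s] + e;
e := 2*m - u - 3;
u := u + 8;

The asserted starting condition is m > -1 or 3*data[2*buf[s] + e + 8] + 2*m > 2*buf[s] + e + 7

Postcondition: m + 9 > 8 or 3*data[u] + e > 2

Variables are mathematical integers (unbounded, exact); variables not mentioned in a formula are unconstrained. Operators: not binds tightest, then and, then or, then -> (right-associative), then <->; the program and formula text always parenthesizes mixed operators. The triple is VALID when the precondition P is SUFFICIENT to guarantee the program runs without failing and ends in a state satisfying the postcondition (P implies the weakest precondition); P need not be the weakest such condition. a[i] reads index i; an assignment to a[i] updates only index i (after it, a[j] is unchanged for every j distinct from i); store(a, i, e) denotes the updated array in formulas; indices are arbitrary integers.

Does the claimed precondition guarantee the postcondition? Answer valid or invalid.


Working backward. After the program, the postcondition m + 9 > 8 or 3*data[u] + e > 2 must hold; in canonical form it is m > -1 or 3*data[u] + e > 2.
Before u := u + 8: m > -1 or 3*data[u + 8] + e > 2
Before e := 2*m - u - 3: m > -1 or 3*data[u + 8] + 2*m > u + 5
Before u := 2*buf[s] + e: m > -1 or 3*data[2*buf[s] + e + 8] + 2*m > 2*buf[s] + e + 5
The weakest precondition is m > -1 or 3*data[2*buf[s] + e + 8] + 2*m > 2*buf[s] + e + 5.
Check whether m > -1 or 3*data[2*buf[s] + e + 8] + 2*m > 2*buf[s] + e + 7 implies it.
Every state satisfying the precondition satisfies the weakest precondition: the implication holds.
Answer: valid


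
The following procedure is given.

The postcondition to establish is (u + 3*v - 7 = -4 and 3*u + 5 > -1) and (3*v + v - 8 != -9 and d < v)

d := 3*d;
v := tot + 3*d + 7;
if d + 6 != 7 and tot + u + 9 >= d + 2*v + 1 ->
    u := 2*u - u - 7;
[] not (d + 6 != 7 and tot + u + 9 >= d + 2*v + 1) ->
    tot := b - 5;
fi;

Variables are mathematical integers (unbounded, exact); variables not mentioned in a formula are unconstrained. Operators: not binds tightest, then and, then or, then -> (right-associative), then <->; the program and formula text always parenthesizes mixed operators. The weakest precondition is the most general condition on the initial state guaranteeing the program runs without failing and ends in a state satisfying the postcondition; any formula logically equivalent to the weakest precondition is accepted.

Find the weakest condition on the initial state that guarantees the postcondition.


Working backward. After the program, the postcondition (u + 3*v - 7 = -4 and 3*u + 5 > -1) and (3*v + v - 8 != -9 and d < v) must hold; in canonical form it is u + 3*v = 3 and 3*u > -6 and 4*v != -1 and d < v.
Then branch requires u + 3*v = 10 and 3*u > 15 and 4*v != -1 and d < v; else branch requires u + 3*v = 3 and 3*u > -6 and 4*v != -1 and d < v.
Before the if: ((d != 1 and tot + u >= d + 2*v - 8) -> (u + 3*v = 10 and 3*u > 15 and 4*v != -1 and d < v)) and ((not (d != 1 and tot + u >= d + 2*v - 8)) -> (u + 3*v = 3 and 3*u > -6 and 4*v != -1 and d < v))
Before v := tot + 3*d + 7: ((d != 1 and u >= 7*d + tot + 6) -> (9*d + 3*tot + u = -11 and 3*u > 15 and 12*d + 4*tot != -29 and 2*d + tot > -7)) and ((not (d != 1 and u >= 7*d + tot + 6)) -> (9*d + 3*tot + u = -18 and 3*u > -6 and 12*d + 4*tot != -29 and 2*d + tot > -7))
Before d := 3*d: ((3*d != 1 and u >= 21*d + tot + 6) -> (27*d + 3*tot + u = -11 and 3*u > 15 and 36*d + 4*tot != -29 and 6*d + tot > -7)) and ((not (3*d != 1 and u >= 21*d + tot + 6)) -> (27*d + 3*tot + u = -18 and 3*u > -6 and 36*d + 4*tot != -29 and 6*d + tot > -7))
Answer: WP = ((3*d != 1 and u >= 21*d + tot + 6) -> (27*d + 3*tot + u = -11 and 3*u > 15 and 36*d + 4*tot != -29 and 6*d + tot > -7)) and ((not (3*d != 1 and u >= 21*d + tot + 6)) -> (27*d + 3*tot + u = -18 and 3*u > -6 and 36*d + 4*tot != -29 and 6*d + tot > -7))


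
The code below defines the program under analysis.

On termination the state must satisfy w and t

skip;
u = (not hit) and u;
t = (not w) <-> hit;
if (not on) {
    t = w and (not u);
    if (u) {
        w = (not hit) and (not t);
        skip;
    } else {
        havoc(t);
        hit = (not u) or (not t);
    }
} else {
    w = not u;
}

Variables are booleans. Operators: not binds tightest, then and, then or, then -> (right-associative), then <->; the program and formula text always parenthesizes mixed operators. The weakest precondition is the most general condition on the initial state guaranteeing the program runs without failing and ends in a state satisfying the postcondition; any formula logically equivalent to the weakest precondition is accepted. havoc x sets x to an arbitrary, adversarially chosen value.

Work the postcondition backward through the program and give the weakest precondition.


Working backward. After the program, w and t must hold.
Then branch requires (u -> ((not hit) and (not (w and (not u))) and w and (not u))) and u; else branch requires (not u) and t.
Before the if: ((not on) -> ((u -> ((not hit) and (not (w and (not u))) and w and (not u))) and u)) and (on -> ((not u) and t))
Before t := (not w) <-> hit: ((not on) -> ((u -> ((not hit) and (not (w and (not u))) and w and (not u))) and u)) and (on -> ((not u) and ((not w) <-> hit)))
Before u := (not hit) and u: ((not on) -> ((((not hit) and u) -> ((not hit) and (not (w and (not ((not hit) and u)))) and w and (not ((not hit) and u)))) and (not hit) and u)) and (on -> ((not ((not hit) and u)) and ((not w) <-> hit)))
Before skip: ((not on) -> ((((not hit) and u) -> ((not hit) and (not (w and (not ((not hit) and u)))) and w and (not ((not hit) and u)))) and (not hit) and u)) and (on -> ((not ((not hit) and u)) and ((not w) <-> hit)))
Answer: WP = ((not on) -> ((((not hit) and u) -> ((not hit) and (not (w and (not ((not hit) and u)))) and w and (not ((not hit) and u)))) and (not hit) and u)) and (on -> ((not ((not hit) and u)) and ((not w) <-> hit)))


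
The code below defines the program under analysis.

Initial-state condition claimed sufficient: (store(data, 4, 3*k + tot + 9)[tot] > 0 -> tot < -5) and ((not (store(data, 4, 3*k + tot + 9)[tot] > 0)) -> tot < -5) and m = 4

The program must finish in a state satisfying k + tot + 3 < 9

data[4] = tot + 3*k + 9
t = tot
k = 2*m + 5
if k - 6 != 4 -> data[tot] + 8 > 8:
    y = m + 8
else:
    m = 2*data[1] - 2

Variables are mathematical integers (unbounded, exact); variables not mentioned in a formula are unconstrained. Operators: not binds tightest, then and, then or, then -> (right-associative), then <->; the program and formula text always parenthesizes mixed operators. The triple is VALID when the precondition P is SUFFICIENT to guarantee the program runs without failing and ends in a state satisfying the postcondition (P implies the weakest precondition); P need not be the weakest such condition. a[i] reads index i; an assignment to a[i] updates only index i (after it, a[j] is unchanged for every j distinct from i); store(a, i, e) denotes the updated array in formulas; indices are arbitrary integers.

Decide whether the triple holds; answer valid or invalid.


Working backward. After the program, the postcondition k + tot + 3 < 9 must hold; in canonical form it is k + tot < 6.
Then branch requires k + tot < 6; else branch requires k + tot < 6.
Before the if: ((k != 10 -> data[tot] > 0) -> k + tot < 6) and ((not (k != 10 -> data[tot] > 0)) -> k + tot < 6)
Before k := 2*m + 5: ((2*m != 5 -> data[tot] > 0) -> 2*m + tot < 1) and ((not (2*m != 5 -> data[tot] > 0)) -> 2*m + tot < 1)
Before t := tot: ((2*m != 5 -> data[tot] > 0) -> 2*m + tot < 1) and ((not (2*m != 5 -> data[tot] > 0)) -> 2*m + tot < 1)
Before data[4] := tot + 3*k + 9: ((2*m != 5 -> store(data, 4, 3*k + tot + 9)[tot] > 0) -> 2*m + tot < 1) and ((not (2*m != 5 -> store(data, 4, 3*k + tot + 9)[tot] > 0)) -> 2*m + tot < 1)
The weakest precondition is ((2*m != 5 -> store(data, 4, 3*k + tot + 9)[tot] > 0) -> 2*m + tot < 1) and ((not (2*m != 5 -> store(data, 4, 3*k + tot + 9)[tot] > 0)) -> 2*m + tot < 1).
Check whether (store(data, 4, 3*k + tot + 9)[tot] > 0 -> tot < -5) and ((not (store(data, 4, 3*k + tot + 9)[tot] > 0)) -> tot < -5) and m = 4 implies it.
Countermodel: at the initial state data = {[-6] = 1, [4] = 2, elsewhere 2}, k = 0, m = 4, tot = -6, the precondition holds but the weakest precondition fails.
Answer: invalid


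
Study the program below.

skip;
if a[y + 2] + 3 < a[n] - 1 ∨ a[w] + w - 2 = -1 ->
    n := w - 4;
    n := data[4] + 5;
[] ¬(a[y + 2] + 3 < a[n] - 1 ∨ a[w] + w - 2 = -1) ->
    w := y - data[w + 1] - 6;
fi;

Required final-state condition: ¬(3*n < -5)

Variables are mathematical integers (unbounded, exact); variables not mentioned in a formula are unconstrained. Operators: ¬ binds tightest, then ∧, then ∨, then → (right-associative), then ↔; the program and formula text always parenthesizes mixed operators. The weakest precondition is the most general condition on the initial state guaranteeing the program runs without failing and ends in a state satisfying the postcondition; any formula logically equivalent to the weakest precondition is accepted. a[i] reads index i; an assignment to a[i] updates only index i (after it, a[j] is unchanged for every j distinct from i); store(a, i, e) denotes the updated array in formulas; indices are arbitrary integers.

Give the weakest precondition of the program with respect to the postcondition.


Working backward. After the program, ¬(3*n < -5) must hold.
Then branch requires ¬(3*data[4] < -20); else branch requires ¬(3*n < -5).
Before the if: ((a[y + 2] < a[n] - 4 ∨ a[w] + w = 1) → (¬(3*data[4] < -20))) ∧ ((¬(a[y + 2] < a[n] - 4 ∨ a[w] + w = 1)) → (¬(3*n < -5)))
Before skip: ((a[y + 2] < a[n] - 4 ∨ a[w] + w = 1) → (¬(3*data[4] < -20))) ∧ ((¬(a[y + 2] < a[n] - 4 ∨ a[w] + w = 1)) → (¬(3*n < -5)))
Answer: WP = ((a[y + 2] < a[n] - 4 ∨ a[w] + w = 1) → (¬(3*data[4] < -20))) ∧ ((¬(a[y + 2] < a[n] - 4 ∨ a[w] + w = 1)) → (¬(3*n < -5)))


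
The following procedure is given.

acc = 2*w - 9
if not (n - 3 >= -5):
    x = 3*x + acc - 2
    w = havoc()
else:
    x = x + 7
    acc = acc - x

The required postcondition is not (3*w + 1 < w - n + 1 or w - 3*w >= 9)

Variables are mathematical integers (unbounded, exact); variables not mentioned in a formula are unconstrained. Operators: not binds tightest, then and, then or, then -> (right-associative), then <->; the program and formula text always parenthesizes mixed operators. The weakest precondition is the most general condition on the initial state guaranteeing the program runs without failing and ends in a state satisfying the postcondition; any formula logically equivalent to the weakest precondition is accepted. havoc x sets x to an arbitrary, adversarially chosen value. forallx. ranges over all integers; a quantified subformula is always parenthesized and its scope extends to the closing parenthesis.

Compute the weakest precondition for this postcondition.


Working backward. After the program, the postcondition not (3*w + 1 < w - n + 1 or w - 3*w >= 9) must hold; in canonical form it is not (n + 2*w < 0 or 2*w <= -9).
Then branch requires forall w_1. (not (n + 2*w_1 < 0 or 2*w_1 <= -9)); else branch requires not (n + 2*w < 0 or 2*w <= -9).
Before the if: ((not (n >= -2)) -> (forall w_1. (not (n + 2*w_1 < 0 or 2*w_1 <= -9)))) and (n >= -2 -> (not (n + 2*w < 0 or 2*w <= -9)))
Before acc := 2*w - 9: ((not (n >= -2)) -> (forall w_1. (not (n + 2*w_1 < 0 or 2*w_1 <= -9)))) and (n >= -2 -> (not (n + 2*w < 0 or 2*w <= -9)))
Answer: WP = ((not (n >= -2)) -> (forall w_1. (not (n + 2*w_1 < 0 or 2*w_1 <= -9)))) and (n >= -2 -> (not (n + 2*w < 0 or 2*w <= -9)))


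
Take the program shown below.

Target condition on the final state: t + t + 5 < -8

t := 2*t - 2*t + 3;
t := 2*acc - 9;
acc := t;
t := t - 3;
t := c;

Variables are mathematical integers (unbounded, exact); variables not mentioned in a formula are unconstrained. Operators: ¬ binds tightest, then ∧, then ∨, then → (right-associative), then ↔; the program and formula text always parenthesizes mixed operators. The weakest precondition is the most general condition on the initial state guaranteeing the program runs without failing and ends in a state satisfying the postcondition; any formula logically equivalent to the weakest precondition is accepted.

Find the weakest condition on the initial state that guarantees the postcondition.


Working backward. After the program, the postcondition t + t + 5 < -8 must hold; in canonical form it is 2*t < -13.
Before t := c: 2*c < -13
Before t := t - 3: 2*c < -13
Before acc := t: 2*c < -13
Before t := 2*acc - 9: 2*c < -13
Before t := 2*t - 2*t + 3: 2*c < -13
Answer: WP = 2*c < -13


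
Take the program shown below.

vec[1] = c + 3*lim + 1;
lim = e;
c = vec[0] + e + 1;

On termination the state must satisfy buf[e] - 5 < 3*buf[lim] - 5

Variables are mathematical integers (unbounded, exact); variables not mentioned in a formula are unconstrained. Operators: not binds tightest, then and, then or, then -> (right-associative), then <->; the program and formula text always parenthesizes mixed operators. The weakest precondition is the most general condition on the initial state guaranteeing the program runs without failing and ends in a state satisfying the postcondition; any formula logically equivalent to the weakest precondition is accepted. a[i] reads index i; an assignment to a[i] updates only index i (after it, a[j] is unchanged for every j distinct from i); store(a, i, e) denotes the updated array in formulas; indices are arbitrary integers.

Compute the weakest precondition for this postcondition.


Working backward. After the program, the postcondition buf[e] - 5 < 3*buf[lim] - 5 must hold; in canonical form it is buf[e] < 3*buf[lim].
Before c := vec[0] + e + 1: buf[e] < 3*buf[lim]
Before lim := e: 2*buf[e] > 0
Before vec[1] := c + 3*lim + 1: 2*buf[e] > 0
Answer: WP = 2*buf[e] > 0


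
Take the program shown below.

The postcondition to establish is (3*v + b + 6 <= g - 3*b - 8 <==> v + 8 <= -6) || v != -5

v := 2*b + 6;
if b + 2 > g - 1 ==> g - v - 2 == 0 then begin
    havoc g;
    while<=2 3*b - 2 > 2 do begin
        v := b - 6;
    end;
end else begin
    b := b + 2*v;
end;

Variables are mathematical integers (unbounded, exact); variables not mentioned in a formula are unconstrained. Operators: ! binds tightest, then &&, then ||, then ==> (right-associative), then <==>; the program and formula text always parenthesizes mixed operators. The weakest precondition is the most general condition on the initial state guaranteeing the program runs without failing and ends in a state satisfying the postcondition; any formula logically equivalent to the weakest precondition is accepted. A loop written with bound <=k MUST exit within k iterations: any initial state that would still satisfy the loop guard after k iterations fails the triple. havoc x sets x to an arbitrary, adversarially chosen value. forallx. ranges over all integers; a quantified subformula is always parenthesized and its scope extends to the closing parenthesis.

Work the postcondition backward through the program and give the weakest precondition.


Working backward. After the program, the postcondition (3*v + b + 6 <= g - 3*b - 8 <==> v + 8 <= -6) || v != -5 must hold; in canonical form it is (4*b + 3*v <= g - 14 <==> v <= -14) || v != -5.
Then branch requires forall g_1. ((3*b > 4 ==> ((3*b > 4 ==> ((!(3*b > 4)) && ((7*b <= g_1 + 4 <==> b <= -8) || b != 1))) && ((!(3*b > 4)) ==> ((7*b <= g_1 + 4 <==> b <= -8) || b != 1)))) && ((!(3*b > 4)) ==> ((4*b + 3*v <= g_1 - 14 <==> v <= -14) || v != -5))); else branch requires (4*b + 11*v <= g - 14 <==> v <= -14) || v != -5.
Before the if: ((b > g - 3 ==> g == v + 2) ==> (forall g_1. ((3*b > 4 ==> ((3*b > 4 ==> ((!(3*b > 4)) && ((7*b <= g_1 + 4 <==> b <= -8) || b != 1))) && ((!(3*b > 4)) ==> ((7*b <= g_1 + 4 <==> b <= -8) || b != 1)))) && ((!(3*b > 4)) ==> ((4*b + 3*v <= g_1 - 14 <==> v <= -14) || v != -5))))) && ((!(b > g - 3 ==> g == v + 2)) ==> ((4*b + 11*v <= g - 14 <==> v <= -14) || v != -5))
Before v := 2*b + 6: ((b > g - 3 ==> g == 2*b + 8) ==> (forall g_1. ((3*b > 4 ==> ((3*b > 4 ==> ((!(3*b > 4)) && ((7*b <= g_1 + 4 <==> b <= -8) || b != 1))) && ((!(3*b > 4)) ==> ((7*b <= g_1 + 4 <==> b <= -8) || b != 1)))) && ((!(3*b > 4)) ==> ((10*b <= g_1 - 32 <==> 2*b <= -20) || 2*b != -11))))) && ((!(b > g - 3 ==> g == 2*b + 8)) ==> ((26*b <= g - 80 <==> 2*b <= -20) || 2*b != -11))
Answer: WP = ((b > g - 3 ==> g == 2*b + 8) ==> (forall g_1. ((3*b > 4 ==> ((3*b > 4 ==> ((!(3*b > 4)) && ((7*b <= g_1 + 4 <==> b <= -8) || b != 1))) && ((!(3*b > 4)) ==> ((7*b <= g_1 + 4 <==> b <= -8) || b != 1)))) && ((!(3*b > 4)) ==> ((10*b <= g_1 - 32 <==> 2*b <= -20) || 2*b != -11))))) && ((!(b > g - 3 ==> g == 2*b + 8)) ==> ((26*b <= g - 80 <==> 2*b <= -20) || 2*b != -11))


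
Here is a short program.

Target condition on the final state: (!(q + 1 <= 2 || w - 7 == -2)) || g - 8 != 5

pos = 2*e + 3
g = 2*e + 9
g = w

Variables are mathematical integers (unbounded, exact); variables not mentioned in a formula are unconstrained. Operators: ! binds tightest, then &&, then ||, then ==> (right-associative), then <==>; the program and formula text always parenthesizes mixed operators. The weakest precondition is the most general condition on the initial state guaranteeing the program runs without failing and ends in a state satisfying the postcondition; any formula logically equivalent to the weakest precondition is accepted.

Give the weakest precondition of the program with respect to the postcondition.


Working backward. After the program, the postcondition (!(q + 1 <= 2 || w - 7 == -2)) || g - 8 != 5 must hold; in canonical form it is (!(q <= 1 || w == 5)) || g != 13.
Before g := w: (!(q <= 1 || w == 5)) || w != 13
Before g := 2*e + 9: (!(q <= 1 || w == 5)) || w != 13
Before pos := 2*e + 3: (!(q <= 1 || w == 5)) || w != 13
Answer: WP = (!(q <= 1 || w == 5)) || w != 13


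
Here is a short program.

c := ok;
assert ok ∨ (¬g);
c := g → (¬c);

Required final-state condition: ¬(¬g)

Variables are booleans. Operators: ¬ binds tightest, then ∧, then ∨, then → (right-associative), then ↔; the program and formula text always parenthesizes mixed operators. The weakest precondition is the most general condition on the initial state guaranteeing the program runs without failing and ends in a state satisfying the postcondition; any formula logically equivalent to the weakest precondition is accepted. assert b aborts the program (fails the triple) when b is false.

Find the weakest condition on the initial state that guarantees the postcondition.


Working backward. After the program, the postcondition ¬(¬g) must hold; in canonical form it is g.
Before c := g → (¬c): g
Before assert ok ∨ (¬g): (ok ∨ (¬g)) ∧ g
Before c := ok: (ok ∨ (¬g)) ∧ g
Answer: WP = (ok ∨ (¬g)) ∧ g


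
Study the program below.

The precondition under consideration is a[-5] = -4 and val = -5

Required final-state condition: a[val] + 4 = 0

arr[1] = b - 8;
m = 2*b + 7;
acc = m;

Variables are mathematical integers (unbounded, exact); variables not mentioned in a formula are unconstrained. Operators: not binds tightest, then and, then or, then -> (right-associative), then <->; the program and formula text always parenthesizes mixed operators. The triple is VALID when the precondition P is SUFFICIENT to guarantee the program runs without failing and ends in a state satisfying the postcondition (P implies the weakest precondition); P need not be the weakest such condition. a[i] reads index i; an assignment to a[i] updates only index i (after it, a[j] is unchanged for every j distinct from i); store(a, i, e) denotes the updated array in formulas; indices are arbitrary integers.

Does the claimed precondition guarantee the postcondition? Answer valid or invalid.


Working backward. After the program, the postcondition a[val] + 4 = 0 must hold; in canonical form it is a[val] = -4.
Before acc := m: a[val] = -4
Before m := 2*b + 7: a[val] = -4
Before arr[1] := b - 8: a[val] = -4
The weakest precondition is a[val] = -4.
Check whether a[-5] = -4 and val = -5 implies it.
Every state satisfying the precondition satisfies the weakest precondition: the implication holds.
Answer: valid


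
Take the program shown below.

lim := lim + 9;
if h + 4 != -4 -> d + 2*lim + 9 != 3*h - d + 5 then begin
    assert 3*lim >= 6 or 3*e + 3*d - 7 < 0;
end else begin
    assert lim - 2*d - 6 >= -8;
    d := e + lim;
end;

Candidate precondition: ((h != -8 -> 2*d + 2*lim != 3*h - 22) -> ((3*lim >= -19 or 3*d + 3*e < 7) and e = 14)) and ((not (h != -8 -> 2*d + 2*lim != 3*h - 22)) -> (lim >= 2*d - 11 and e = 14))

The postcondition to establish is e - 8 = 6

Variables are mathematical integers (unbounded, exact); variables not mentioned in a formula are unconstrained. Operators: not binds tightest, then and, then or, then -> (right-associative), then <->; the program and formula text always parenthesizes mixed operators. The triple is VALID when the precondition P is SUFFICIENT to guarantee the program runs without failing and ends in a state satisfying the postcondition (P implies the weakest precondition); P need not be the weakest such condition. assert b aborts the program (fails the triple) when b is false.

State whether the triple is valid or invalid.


Working backward. After the program, the postcondition e - 8 = 6 must hold; in canonical form it is e = 14.
Then branch requires (3*lim >= 6 or 3*d + 3*e < 7) and e = 14; else branch requires lim >= 2*d - 2 and e = 14.
Before the if: ((h != -8 -> 2*d + 2*lim != 3*h - 4) -> ((3*lim >= 6 or 3*d + 3*e < 7) and e = 14)) and ((not (h != -8 -> 2*d + 2*lim != 3*h - 4)) -> (lim >= 2*d - 2 and e = 14))
Before lim := lim + 9: ((h != -8 -> 2*d + 2*lim != 3*h - 22) -> ((3*lim >= -21 or 3*d + 3*e < 7) and e = 14)) and ((not (h != -8 -> 2*d + 2*lim != 3*h - 22)) -> (lim >= 2*d - 11 and e = 14))
The weakest precondition is ((h != -8 -> 2*d + 2*lim != 3*h - 22) -> ((3*lim >= -21 or 3*d + 3*e < 7) and e = 14)) and ((not (h != -8 -> 2*d + 2*lim != 3*h - 22)) -> (lim >= 2*d - 11 and e = 14)).
Check whether ((h != -8 -> 2*d + 2*lim != 3*h - 22) -> ((3*lim >= -19 or 3*d + 3*e < 7) and e = 14)) and ((not (h != -8 -> 2*d + 2*lim != 3*h - 22)) -> (lim >= 2*d - 11 and e = 14)) implies it.
Every state satisfying the precondition satisfies the weakest precondition: the implication holds.
Answer: valid


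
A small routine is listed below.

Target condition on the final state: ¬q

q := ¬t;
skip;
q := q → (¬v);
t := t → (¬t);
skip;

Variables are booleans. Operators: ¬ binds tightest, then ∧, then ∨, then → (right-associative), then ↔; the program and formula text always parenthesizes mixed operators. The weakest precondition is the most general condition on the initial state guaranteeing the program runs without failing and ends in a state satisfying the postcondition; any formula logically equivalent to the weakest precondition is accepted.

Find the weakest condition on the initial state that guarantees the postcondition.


Working backward. After the program, ¬q must hold.
Before skip: ¬q
Before t := t → (¬t): ¬q
Before q := q → (¬v): ¬(q → (¬v))
Before skip: ¬(q → (¬v))
Before q := ¬t: ¬((¬t) → (¬v))
Answer: WP = ¬((¬t) → (¬v))


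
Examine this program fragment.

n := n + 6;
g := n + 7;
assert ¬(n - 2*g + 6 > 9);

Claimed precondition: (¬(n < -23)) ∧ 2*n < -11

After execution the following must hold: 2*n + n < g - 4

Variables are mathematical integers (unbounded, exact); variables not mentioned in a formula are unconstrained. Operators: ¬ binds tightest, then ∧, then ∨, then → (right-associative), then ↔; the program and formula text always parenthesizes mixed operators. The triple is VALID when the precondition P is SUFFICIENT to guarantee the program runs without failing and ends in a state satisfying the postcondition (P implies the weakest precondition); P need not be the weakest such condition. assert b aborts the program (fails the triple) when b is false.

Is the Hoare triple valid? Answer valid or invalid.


Working backward. After the program, the postcondition 2*n + n < g - 4 must hold; in canonical form it is 3*n < g - 4.
Before assert ¬(n - 2*g + 6 > 9): (¬(n > 2*g + 3)) ∧ 3*n < g - 4
Before g := n + 7: (¬(n < -17)) ∧ 2*n < 3
Before n := n + 6: (¬(n < -23)) ∧ 2*n < -9
The weakest precondition is (¬(n < -23)) ∧ 2*n < -9.
Check whether (¬(n < -23)) ∧ 2*n < -11 implies it.
Every state satisfying the precondition satisfies the weakest precondition: the implication holds.
Answer: valid
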